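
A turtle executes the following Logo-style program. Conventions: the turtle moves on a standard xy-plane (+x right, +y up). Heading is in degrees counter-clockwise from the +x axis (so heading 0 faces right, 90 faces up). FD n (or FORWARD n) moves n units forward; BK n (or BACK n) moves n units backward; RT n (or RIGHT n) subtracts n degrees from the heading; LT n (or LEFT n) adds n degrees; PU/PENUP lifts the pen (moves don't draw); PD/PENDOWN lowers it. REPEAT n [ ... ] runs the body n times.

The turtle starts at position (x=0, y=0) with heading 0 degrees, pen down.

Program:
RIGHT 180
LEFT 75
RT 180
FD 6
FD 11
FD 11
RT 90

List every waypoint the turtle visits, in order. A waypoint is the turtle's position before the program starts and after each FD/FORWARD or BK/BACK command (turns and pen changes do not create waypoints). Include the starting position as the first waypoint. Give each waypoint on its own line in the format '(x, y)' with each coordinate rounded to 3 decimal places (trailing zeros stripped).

Executing turtle program step by step:
Start: pos=(0,0), heading=0, pen down
RT 180: heading 0 -> 180
LT 75: heading 180 -> 255
RT 180: heading 255 -> 75
FD 6: (0,0) -> (1.553,5.796) [heading=75, draw]
FD 11: (1.553,5.796) -> (4.4,16.421) [heading=75, draw]
FD 11: (4.4,16.421) -> (7.247,27.046) [heading=75, draw]
RT 90: heading 75 -> 345
Final: pos=(7.247,27.046), heading=345, 3 segment(s) drawn
Waypoints (4 total):
(0, 0)
(1.553, 5.796)
(4.4, 16.421)
(7.247, 27.046)

Answer: (0, 0)
(1.553, 5.796)
(4.4, 16.421)
(7.247, 27.046)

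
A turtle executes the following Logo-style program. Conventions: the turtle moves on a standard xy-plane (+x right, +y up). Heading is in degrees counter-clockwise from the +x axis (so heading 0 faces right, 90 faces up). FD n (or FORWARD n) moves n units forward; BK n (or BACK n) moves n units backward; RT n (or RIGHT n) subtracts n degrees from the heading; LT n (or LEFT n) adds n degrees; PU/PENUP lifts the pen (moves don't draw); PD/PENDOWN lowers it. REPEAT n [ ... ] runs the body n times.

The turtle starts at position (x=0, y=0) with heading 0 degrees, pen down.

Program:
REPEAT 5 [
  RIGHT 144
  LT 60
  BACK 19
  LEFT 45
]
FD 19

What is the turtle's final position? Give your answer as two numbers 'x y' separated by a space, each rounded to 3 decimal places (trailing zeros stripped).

Executing turtle program step by step:
Start: pos=(0,0), heading=0, pen down
REPEAT 5 [
  -- iteration 1/5 --
  RT 144: heading 0 -> 216
  LT 60: heading 216 -> 276
  BK 19: (0,0) -> (-1.986,18.896) [heading=276, draw]
  LT 45: heading 276 -> 321
  -- iteration 2/5 --
  RT 144: heading 321 -> 177
  LT 60: heading 177 -> 237
  BK 19: (-1.986,18.896) -> (8.362,34.831) [heading=237, draw]
  LT 45: heading 237 -> 282
  -- iteration 3/5 --
  RT 144: heading 282 -> 138
  LT 60: heading 138 -> 198
  BK 19: (8.362,34.831) -> (26.432,40.702) [heading=198, draw]
  LT 45: heading 198 -> 243
  -- iteration 4/5 --
  RT 144: heading 243 -> 99
  LT 60: heading 99 -> 159
  BK 19: (26.432,40.702) -> (44.17,33.893) [heading=159, draw]
  LT 45: heading 159 -> 204
  -- iteration 5/5 --
  RT 144: heading 204 -> 60
  LT 60: heading 60 -> 120
  BK 19: (44.17,33.893) -> (53.67,17.439) [heading=120, draw]
  LT 45: heading 120 -> 165
]
FD 19: (53.67,17.439) -> (35.318,22.356) [heading=165, draw]
Final: pos=(35.318,22.356), heading=165, 6 segment(s) drawn

Answer: 35.318 22.356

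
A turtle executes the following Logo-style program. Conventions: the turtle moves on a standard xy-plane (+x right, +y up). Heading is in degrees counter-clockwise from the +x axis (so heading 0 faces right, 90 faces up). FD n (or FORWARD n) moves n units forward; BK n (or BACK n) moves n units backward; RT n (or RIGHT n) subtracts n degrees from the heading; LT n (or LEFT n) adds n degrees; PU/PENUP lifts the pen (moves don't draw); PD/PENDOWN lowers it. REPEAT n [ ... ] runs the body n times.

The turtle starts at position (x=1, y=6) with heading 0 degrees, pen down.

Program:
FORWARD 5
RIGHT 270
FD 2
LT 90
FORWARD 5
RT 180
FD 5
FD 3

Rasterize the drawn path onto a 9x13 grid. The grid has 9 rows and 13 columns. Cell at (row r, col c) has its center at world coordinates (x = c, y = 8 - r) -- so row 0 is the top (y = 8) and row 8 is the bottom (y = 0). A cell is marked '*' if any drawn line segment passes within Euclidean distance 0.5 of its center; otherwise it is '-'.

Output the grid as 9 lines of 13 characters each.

Answer: -*********---
------*------
-******------
-------------
-------------
-------------
-------------
-------------
-------------

Derivation:
Segment 0: (1,6) -> (6,6)
Segment 1: (6,6) -> (6,8)
Segment 2: (6,8) -> (1,8)
Segment 3: (1,8) -> (6,8)
Segment 4: (6,8) -> (9,8)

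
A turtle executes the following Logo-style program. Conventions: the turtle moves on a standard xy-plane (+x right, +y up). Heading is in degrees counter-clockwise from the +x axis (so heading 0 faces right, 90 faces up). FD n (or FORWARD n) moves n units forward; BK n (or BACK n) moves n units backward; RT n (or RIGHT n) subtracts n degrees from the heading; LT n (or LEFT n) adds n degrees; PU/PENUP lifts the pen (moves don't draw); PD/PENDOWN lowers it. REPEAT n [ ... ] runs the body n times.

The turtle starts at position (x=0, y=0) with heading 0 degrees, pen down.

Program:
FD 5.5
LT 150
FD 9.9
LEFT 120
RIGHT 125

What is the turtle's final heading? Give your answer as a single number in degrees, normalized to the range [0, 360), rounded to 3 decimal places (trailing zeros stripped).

Answer: 145

Derivation:
Executing turtle program step by step:
Start: pos=(0,0), heading=0, pen down
FD 5.5: (0,0) -> (5.5,0) [heading=0, draw]
LT 150: heading 0 -> 150
FD 9.9: (5.5,0) -> (-3.074,4.95) [heading=150, draw]
LT 120: heading 150 -> 270
RT 125: heading 270 -> 145
Final: pos=(-3.074,4.95), heading=145, 2 segment(s) drawn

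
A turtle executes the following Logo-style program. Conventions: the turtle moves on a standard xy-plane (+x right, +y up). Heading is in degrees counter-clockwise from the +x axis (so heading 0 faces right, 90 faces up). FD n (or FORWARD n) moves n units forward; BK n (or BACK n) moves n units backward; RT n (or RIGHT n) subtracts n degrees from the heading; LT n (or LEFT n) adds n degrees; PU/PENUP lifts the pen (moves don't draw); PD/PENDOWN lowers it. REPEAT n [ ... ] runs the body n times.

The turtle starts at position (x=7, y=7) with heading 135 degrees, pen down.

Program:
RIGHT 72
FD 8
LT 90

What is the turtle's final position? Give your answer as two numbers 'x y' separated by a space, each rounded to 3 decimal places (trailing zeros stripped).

Executing turtle program step by step:
Start: pos=(7,7), heading=135, pen down
RT 72: heading 135 -> 63
FD 8: (7,7) -> (10.632,14.128) [heading=63, draw]
LT 90: heading 63 -> 153
Final: pos=(10.632,14.128), heading=153, 1 segment(s) drawn

Answer: 10.632 14.128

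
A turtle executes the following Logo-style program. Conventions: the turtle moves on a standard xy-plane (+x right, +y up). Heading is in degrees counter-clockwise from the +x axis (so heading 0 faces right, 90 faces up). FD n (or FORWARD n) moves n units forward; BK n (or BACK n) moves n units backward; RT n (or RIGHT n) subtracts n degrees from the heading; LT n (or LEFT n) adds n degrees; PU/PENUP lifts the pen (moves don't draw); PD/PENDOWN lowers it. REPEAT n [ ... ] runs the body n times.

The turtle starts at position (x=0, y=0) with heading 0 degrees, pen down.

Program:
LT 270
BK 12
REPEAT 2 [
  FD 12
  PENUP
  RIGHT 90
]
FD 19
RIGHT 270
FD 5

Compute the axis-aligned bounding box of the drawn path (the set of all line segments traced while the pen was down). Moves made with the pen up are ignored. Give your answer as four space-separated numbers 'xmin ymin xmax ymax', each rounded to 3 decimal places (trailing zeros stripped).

Answer: 0 0 0 12

Derivation:
Executing turtle program step by step:
Start: pos=(0,0), heading=0, pen down
LT 270: heading 0 -> 270
BK 12: (0,0) -> (0,12) [heading=270, draw]
REPEAT 2 [
  -- iteration 1/2 --
  FD 12: (0,12) -> (0,0) [heading=270, draw]
  PU: pen up
  RT 90: heading 270 -> 180
  -- iteration 2/2 --
  FD 12: (0,0) -> (-12,0) [heading=180, move]
  PU: pen up
  RT 90: heading 180 -> 90
]
FD 19: (-12,0) -> (-12,19) [heading=90, move]
RT 270: heading 90 -> 180
FD 5: (-12,19) -> (-17,19) [heading=180, move]
Final: pos=(-17,19), heading=180, 2 segment(s) drawn

Segment endpoints: x in {0, 0}, y in {0, 12}
xmin=0, ymin=0, xmax=0, ymax=12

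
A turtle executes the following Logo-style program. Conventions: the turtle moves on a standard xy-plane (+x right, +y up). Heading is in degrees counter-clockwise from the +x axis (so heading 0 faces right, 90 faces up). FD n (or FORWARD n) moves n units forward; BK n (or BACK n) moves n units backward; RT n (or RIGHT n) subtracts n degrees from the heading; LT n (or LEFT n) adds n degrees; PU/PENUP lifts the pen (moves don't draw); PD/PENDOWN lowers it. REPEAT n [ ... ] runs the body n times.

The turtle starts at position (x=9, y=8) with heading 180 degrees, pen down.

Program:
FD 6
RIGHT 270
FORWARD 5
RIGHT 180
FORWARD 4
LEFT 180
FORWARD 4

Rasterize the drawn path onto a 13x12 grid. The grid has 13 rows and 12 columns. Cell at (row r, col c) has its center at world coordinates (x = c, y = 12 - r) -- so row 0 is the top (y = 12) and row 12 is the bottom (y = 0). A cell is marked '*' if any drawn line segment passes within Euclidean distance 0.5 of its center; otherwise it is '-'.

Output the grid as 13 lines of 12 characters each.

Segment 0: (9,8) -> (3,8)
Segment 1: (3,8) -> (3,3)
Segment 2: (3,3) -> (3,7)
Segment 3: (3,7) -> (3,3)

Answer: ------------
------------
------------
------------
---*******--
---*--------
---*--------
---*--------
---*--------
---*--------
------------
------------
------------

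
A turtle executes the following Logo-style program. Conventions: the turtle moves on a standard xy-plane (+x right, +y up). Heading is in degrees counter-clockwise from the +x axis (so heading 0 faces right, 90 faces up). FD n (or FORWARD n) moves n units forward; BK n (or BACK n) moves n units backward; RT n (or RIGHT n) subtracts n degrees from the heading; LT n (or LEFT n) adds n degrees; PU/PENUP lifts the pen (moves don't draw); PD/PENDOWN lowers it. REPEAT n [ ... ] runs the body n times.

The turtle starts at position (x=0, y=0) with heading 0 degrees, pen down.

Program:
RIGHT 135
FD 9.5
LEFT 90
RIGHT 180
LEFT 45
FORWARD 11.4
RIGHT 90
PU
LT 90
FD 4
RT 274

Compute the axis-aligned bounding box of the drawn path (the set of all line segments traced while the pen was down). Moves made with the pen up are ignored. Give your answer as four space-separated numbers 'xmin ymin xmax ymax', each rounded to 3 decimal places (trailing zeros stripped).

Answer: -18.118 -6.718 0 0

Derivation:
Executing turtle program step by step:
Start: pos=(0,0), heading=0, pen down
RT 135: heading 0 -> 225
FD 9.5: (0,0) -> (-6.718,-6.718) [heading=225, draw]
LT 90: heading 225 -> 315
RT 180: heading 315 -> 135
LT 45: heading 135 -> 180
FD 11.4: (-6.718,-6.718) -> (-18.118,-6.718) [heading=180, draw]
RT 90: heading 180 -> 90
PU: pen up
LT 90: heading 90 -> 180
FD 4: (-18.118,-6.718) -> (-22.118,-6.718) [heading=180, move]
RT 274: heading 180 -> 266
Final: pos=(-22.118,-6.718), heading=266, 2 segment(s) drawn

Segment endpoints: x in {-18.118, -6.718, 0}, y in {-6.718, -6.718, 0}
xmin=-18.118, ymin=-6.718, xmax=0, ymax=0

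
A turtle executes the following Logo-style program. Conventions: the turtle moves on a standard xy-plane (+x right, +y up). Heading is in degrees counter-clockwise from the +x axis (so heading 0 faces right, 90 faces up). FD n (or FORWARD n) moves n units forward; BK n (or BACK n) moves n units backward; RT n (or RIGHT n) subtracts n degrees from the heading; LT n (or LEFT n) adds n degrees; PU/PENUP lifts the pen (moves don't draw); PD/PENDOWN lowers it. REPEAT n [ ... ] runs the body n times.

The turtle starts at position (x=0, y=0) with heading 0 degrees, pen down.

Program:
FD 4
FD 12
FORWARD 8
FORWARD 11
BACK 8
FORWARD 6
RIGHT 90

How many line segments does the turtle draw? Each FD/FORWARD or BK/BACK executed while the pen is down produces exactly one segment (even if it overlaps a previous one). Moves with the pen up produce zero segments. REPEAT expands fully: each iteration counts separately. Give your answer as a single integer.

Answer: 6

Derivation:
Executing turtle program step by step:
Start: pos=(0,0), heading=0, pen down
FD 4: (0,0) -> (4,0) [heading=0, draw]
FD 12: (4,0) -> (16,0) [heading=0, draw]
FD 8: (16,0) -> (24,0) [heading=0, draw]
FD 11: (24,0) -> (35,0) [heading=0, draw]
BK 8: (35,0) -> (27,0) [heading=0, draw]
FD 6: (27,0) -> (33,0) [heading=0, draw]
RT 90: heading 0 -> 270
Final: pos=(33,0), heading=270, 6 segment(s) drawn
Segments drawn: 6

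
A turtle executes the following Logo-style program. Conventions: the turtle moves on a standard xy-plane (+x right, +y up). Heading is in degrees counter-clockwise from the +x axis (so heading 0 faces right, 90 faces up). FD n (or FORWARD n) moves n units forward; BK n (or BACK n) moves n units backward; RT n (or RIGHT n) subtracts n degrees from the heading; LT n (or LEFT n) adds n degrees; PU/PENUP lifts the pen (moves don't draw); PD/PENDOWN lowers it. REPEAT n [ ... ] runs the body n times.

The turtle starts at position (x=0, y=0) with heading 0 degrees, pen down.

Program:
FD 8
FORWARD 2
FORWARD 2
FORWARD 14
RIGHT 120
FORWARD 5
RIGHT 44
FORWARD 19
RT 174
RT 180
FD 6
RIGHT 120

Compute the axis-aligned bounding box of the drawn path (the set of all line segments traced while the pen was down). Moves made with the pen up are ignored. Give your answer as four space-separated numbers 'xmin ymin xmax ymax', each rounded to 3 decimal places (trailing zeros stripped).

Executing turtle program step by step:
Start: pos=(0,0), heading=0, pen down
FD 8: (0,0) -> (8,0) [heading=0, draw]
FD 2: (8,0) -> (10,0) [heading=0, draw]
FD 2: (10,0) -> (12,0) [heading=0, draw]
FD 14: (12,0) -> (26,0) [heading=0, draw]
RT 120: heading 0 -> 240
FD 5: (26,0) -> (23.5,-4.33) [heading=240, draw]
RT 44: heading 240 -> 196
FD 19: (23.5,-4.33) -> (5.236,-9.567) [heading=196, draw]
RT 174: heading 196 -> 22
RT 180: heading 22 -> 202
FD 6: (5.236,-9.567) -> (-0.327,-11.815) [heading=202, draw]
RT 120: heading 202 -> 82
Final: pos=(-0.327,-11.815), heading=82, 7 segment(s) drawn

Segment endpoints: x in {-0.327, 0, 5.236, 8, 10, 12, 23.5, 26}, y in {-11.815, -9.567, -4.33, 0}
xmin=-0.327, ymin=-11.815, xmax=26, ymax=0

Answer: -0.327 -11.815 26 0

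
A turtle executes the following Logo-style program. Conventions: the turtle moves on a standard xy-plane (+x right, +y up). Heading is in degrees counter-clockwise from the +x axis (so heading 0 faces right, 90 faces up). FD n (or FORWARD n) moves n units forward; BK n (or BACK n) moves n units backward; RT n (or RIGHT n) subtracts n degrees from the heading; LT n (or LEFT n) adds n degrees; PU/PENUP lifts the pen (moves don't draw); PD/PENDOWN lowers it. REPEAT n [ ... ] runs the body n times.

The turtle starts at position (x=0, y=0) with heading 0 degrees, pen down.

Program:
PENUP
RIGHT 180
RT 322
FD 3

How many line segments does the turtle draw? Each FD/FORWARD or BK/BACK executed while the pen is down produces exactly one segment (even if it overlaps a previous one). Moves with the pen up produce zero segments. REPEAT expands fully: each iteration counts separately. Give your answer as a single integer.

Answer: 0

Derivation:
Executing turtle program step by step:
Start: pos=(0,0), heading=0, pen down
PU: pen up
RT 180: heading 0 -> 180
RT 322: heading 180 -> 218
FD 3: (0,0) -> (-2.364,-1.847) [heading=218, move]
Final: pos=(-2.364,-1.847), heading=218, 0 segment(s) drawn
Segments drawn: 0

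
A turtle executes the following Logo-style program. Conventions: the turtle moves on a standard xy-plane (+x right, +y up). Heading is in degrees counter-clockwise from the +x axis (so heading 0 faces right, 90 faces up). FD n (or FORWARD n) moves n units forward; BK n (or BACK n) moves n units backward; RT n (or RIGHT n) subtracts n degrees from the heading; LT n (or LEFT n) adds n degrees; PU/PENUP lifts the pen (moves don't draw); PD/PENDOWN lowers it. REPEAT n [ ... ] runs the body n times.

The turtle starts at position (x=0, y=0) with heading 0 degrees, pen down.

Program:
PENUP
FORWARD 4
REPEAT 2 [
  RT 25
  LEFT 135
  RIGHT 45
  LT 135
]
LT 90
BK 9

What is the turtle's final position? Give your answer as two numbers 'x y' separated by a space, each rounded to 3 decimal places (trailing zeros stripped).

Answer: 9.785 -6.894

Derivation:
Executing turtle program step by step:
Start: pos=(0,0), heading=0, pen down
PU: pen up
FD 4: (0,0) -> (4,0) [heading=0, move]
REPEAT 2 [
  -- iteration 1/2 --
  RT 25: heading 0 -> 335
  LT 135: heading 335 -> 110
  RT 45: heading 110 -> 65
  LT 135: heading 65 -> 200
  -- iteration 2/2 --
  RT 25: heading 200 -> 175
  LT 135: heading 175 -> 310
  RT 45: heading 310 -> 265
  LT 135: heading 265 -> 40
]
LT 90: heading 40 -> 130
BK 9: (4,0) -> (9.785,-6.894) [heading=130, move]
Final: pos=(9.785,-6.894), heading=130, 0 segment(s) drawn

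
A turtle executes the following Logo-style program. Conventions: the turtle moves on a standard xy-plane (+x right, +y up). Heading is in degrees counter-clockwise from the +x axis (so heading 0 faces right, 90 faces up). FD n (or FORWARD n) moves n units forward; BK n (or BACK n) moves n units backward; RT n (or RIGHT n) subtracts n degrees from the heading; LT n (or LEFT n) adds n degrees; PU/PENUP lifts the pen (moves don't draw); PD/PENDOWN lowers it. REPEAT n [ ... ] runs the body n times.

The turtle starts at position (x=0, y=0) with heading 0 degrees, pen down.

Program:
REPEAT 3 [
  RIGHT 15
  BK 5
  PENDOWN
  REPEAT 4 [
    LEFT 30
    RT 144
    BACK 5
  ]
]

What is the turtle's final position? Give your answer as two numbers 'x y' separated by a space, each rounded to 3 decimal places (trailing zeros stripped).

Executing turtle program step by step:
Start: pos=(0,0), heading=0, pen down
REPEAT 3 [
  -- iteration 1/3 --
  RT 15: heading 0 -> 345
  BK 5: (0,0) -> (-4.83,1.294) [heading=345, draw]
  PD: pen down
  REPEAT 4 [
    -- iteration 1/4 --
    LT 30: heading 345 -> 15
    RT 144: heading 15 -> 231
    BK 5: (-4.83,1.294) -> (-1.683,5.18) [heading=231, draw]
    -- iteration 2/4 --
    LT 30: heading 231 -> 261
    RT 144: heading 261 -> 117
    BK 5: (-1.683,5.18) -> (0.587,0.725) [heading=117, draw]
    -- iteration 3/4 --
    LT 30: heading 117 -> 147
    RT 144: heading 147 -> 3
    BK 5: (0.587,0.725) -> (-4.406,0.463) [heading=3, draw]
    -- iteration 4/4 --
    LT 30: heading 3 -> 33
    RT 144: heading 33 -> 249
    BK 5: (-4.406,0.463) -> (-2.614,5.131) [heading=249, draw]
  ]
  -- iteration 2/3 --
  RT 15: heading 249 -> 234
  BK 5: (-2.614,5.131) -> (0.325,9.176) [heading=234, draw]
  PD: pen down
  REPEAT 4 [
    -- iteration 1/4 --
    LT 30: heading 234 -> 264
    RT 144: heading 264 -> 120
    BK 5: (0.325,9.176) -> (2.825,4.846) [heading=120, draw]
    -- iteration 2/4 --
    LT 30: heading 120 -> 150
    RT 144: heading 150 -> 6
    BK 5: (2.825,4.846) -> (-2.148,4.323) [heading=6, draw]
    -- iteration 3/4 --
    LT 30: heading 6 -> 36
    RT 144: heading 36 -> 252
    BK 5: (-2.148,4.323) -> (-0.603,9.079) [heading=252, draw]
    -- iteration 4/4 --
    LT 30: heading 252 -> 282
    RT 144: heading 282 -> 138
    BK 5: (-0.603,9.079) -> (3.113,5.733) [heading=138, draw]
  ]
  -- iteration 3/3 --
  RT 15: heading 138 -> 123
  BK 5: (3.113,5.733) -> (5.836,1.54) [heading=123, draw]
  PD: pen down
  REPEAT 4 [
    -- iteration 1/4 --
    LT 30: heading 123 -> 153
    RT 144: heading 153 -> 9
    BK 5: (5.836,1.54) -> (0.897,0.757) [heading=9, draw]
    -- iteration 2/4 --
    LT 30: heading 9 -> 39
    RT 144: heading 39 -> 255
    BK 5: (0.897,0.757) -> (2.192,5.587) [heading=255, draw]
    -- iteration 3/4 --
    LT 30: heading 255 -> 285
    RT 144: heading 285 -> 141
    BK 5: (2.192,5.587) -> (6.077,2.44) [heading=141, draw]
    -- iteration 4/4 --
    LT 30: heading 141 -> 171
    RT 144: heading 171 -> 27
    BK 5: (6.077,2.44) -> (1.622,0.171) [heading=27, draw]
  ]
]
Final: pos=(1.622,0.171), heading=27, 15 segment(s) drawn

Answer: 1.622 0.171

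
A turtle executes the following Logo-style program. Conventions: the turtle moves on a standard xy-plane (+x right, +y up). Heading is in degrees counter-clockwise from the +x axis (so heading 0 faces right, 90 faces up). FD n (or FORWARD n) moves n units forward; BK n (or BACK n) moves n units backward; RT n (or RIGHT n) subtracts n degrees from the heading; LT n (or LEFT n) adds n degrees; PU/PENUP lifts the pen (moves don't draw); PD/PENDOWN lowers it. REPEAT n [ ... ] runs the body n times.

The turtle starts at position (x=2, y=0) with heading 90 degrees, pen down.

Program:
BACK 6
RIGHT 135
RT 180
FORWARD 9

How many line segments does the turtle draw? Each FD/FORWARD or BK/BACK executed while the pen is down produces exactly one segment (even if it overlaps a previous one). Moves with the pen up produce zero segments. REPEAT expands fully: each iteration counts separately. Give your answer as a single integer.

Executing turtle program step by step:
Start: pos=(2,0), heading=90, pen down
BK 6: (2,0) -> (2,-6) [heading=90, draw]
RT 135: heading 90 -> 315
RT 180: heading 315 -> 135
FD 9: (2,-6) -> (-4.364,0.364) [heading=135, draw]
Final: pos=(-4.364,0.364), heading=135, 2 segment(s) drawn
Segments drawn: 2

Answer: 2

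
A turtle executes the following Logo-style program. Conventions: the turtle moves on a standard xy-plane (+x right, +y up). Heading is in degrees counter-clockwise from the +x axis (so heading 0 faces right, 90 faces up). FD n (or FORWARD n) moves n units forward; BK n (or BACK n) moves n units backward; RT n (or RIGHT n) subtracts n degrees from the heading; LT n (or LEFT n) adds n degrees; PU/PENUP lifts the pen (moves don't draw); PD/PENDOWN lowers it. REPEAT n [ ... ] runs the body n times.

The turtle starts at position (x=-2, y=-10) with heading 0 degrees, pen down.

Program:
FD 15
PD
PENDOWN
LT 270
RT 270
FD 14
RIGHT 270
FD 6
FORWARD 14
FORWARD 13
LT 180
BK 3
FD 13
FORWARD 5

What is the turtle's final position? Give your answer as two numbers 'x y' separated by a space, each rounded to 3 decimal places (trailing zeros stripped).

Answer: 27 8

Derivation:
Executing turtle program step by step:
Start: pos=(-2,-10), heading=0, pen down
FD 15: (-2,-10) -> (13,-10) [heading=0, draw]
PD: pen down
PD: pen down
LT 270: heading 0 -> 270
RT 270: heading 270 -> 0
FD 14: (13,-10) -> (27,-10) [heading=0, draw]
RT 270: heading 0 -> 90
FD 6: (27,-10) -> (27,-4) [heading=90, draw]
FD 14: (27,-4) -> (27,10) [heading=90, draw]
FD 13: (27,10) -> (27,23) [heading=90, draw]
LT 180: heading 90 -> 270
BK 3: (27,23) -> (27,26) [heading=270, draw]
FD 13: (27,26) -> (27,13) [heading=270, draw]
FD 5: (27,13) -> (27,8) [heading=270, draw]
Final: pos=(27,8), heading=270, 8 segment(s) drawn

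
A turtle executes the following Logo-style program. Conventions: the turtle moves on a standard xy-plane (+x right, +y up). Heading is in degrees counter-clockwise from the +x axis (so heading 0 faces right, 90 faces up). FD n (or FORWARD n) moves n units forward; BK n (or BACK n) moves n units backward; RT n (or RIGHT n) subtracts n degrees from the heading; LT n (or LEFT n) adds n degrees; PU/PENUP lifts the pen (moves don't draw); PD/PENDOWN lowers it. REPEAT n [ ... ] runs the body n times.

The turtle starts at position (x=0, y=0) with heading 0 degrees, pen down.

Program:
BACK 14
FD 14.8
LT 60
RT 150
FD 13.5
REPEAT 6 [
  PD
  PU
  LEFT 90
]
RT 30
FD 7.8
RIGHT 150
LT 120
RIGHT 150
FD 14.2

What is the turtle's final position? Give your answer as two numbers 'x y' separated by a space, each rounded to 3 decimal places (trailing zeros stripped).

Answer: -2.4 -19.043

Derivation:
Executing turtle program step by step:
Start: pos=(0,0), heading=0, pen down
BK 14: (0,0) -> (-14,0) [heading=0, draw]
FD 14.8: (-14,0) -> (0.8,0) [heading=0, draw]
LT 60: heading 0 -> 60
RT 150: heading 60 -> 270
FD 13.5: (0.8,0) -> (0.8,-13.5) [heading=270, draw]
REPEAT 6 [
  -- iteration 1/6 --
  PD: pen down
  PU: pen up
  LT 90: heading 270 -> 0
  -- iteration 2/6 --
  PD: pen down
  PU: pen up
  LT 90: heading 0 -> 90
  -- iteration 3/6 --
  PD: pen down
  PU: pen up
  LT 90: heading 90 -> 180
  -- iteration 4/6 --
  PD: pen down
  PU: pen up
  LT 90: heading 180 -> 270
  -- iteration 5/6 --
  PD: pen down
  PU: pen up
  LT 90: heading 270 -> 0
  -- iteration 6/6 --
  PD: pen down
  PU: pen up
  LT 90: heading 0 -> 90
]
RT 30: heading 90 -> 60
FD 7.8: (0.8,-13.5) -> (4.7,-6.745) [heading=60, move]
RT 150: heading 60 -> 270
LT 120: heading 270 -> 30
RT 150: heading 30 -> 240
FD 14.2: (4.7,-6.745) -> (-2.4,-19.043) [heading=240, move]
Final: pos=(-2.4,-19.043), heading=240, 3 segment(s) drawn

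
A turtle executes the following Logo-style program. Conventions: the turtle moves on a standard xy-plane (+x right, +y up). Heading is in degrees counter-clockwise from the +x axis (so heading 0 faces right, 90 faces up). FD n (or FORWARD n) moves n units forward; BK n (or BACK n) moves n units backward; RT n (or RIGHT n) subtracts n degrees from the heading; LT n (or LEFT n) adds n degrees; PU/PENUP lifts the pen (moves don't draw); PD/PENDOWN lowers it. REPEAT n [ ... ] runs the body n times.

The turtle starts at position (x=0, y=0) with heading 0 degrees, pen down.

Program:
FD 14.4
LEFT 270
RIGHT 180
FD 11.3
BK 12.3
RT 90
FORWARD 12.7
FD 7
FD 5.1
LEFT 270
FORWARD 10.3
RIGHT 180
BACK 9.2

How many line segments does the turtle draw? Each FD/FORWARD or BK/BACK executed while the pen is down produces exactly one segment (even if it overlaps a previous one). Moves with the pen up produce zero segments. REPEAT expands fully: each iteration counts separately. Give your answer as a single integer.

Answer: 8

Derivation:
Executing turtle program step by step:
Start: pos=(0,0), heading=0, pen down
FD 14.4: (0,0) -> (14.4,0) [heading=0, draw]
LT 270: heading 0 -> 270
RT 180: heading 270 -> 90
FD 11.3: (14.4,0) -> (14.4,11.3) [heading=90, draw]
BK 12.3: (14.4,11.3) -> (14.4,-1) [heading=90, draw]
RT 90: heading 90 -> 0
FD 12.7: (14.4,-1) -> (27.1,-1) [heading=0, draw]
FD 7: (27.1,-1) -> (34.1,-1) [heading=0, draw]
FD 5.1: (34.1,-1) -> (39.2,-1) [heading=0, draw]
LT 270: heading 0 -> 270
FD 10.3: (39.2,-1) -> (39.2,-11.3) [heading=270, draw]
RT 180: heading 270 -> 90
BK 9.2: (39.2,-11.3) -> (39.2,-20.5) [heading=90, draw]
Final: pos=(39.2,-20.5), heading=90, 8 segment(s) drawn
Segments drawn: 8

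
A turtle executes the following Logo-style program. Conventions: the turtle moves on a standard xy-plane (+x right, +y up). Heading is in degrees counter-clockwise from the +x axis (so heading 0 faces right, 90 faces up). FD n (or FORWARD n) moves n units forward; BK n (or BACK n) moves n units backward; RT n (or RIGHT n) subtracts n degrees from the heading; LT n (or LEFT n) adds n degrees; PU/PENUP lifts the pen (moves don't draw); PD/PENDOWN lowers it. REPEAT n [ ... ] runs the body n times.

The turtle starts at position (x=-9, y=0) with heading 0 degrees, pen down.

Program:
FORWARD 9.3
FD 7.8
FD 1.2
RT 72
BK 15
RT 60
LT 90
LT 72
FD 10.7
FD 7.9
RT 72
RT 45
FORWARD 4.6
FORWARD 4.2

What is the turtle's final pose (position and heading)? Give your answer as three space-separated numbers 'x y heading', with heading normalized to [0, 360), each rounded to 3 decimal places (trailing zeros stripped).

Executing turtle program step by step:
Start: pos=(-9,0), heading=0, pen down
FD 9.3: (-9,0) -> (0.3,0) [heading=0, draw]
FD 7.8: (0.3,0) -> (8.1,0) [heading=0, draw]
FD 1.2: (8.1,0) -> (9.3,0) [heading=0, draw]
RT 72: heading 0 -> 288
BK 15: (9.3,0) -> (4.665,14.266) [heading=288, draw]
RT 60: heading 288 -> 228
LT 90: heading 228 -> 318
LT 72: heading 318 -> 30
FD 10.7: (4.665,14.266) -> (13.931,19.616) [heading=30, draw]
FD 7.9: (13.931,19.616) -> (20.773,23.566) [heading=30, draw]
RT 72: heading 30 -> 318
RT 45: heading 318 -> 273
FD 4.6: (20.773,23.566) -> (21.014,18.972) [heading=273, draw]
FD 4.2: (21.014,18.972) -> (21.233,14.778) [heading=273, draw]
Final: pos=(21.233,14.778), heading=273, 8 segment(s) drawn

Answer: 21.233 14.778 273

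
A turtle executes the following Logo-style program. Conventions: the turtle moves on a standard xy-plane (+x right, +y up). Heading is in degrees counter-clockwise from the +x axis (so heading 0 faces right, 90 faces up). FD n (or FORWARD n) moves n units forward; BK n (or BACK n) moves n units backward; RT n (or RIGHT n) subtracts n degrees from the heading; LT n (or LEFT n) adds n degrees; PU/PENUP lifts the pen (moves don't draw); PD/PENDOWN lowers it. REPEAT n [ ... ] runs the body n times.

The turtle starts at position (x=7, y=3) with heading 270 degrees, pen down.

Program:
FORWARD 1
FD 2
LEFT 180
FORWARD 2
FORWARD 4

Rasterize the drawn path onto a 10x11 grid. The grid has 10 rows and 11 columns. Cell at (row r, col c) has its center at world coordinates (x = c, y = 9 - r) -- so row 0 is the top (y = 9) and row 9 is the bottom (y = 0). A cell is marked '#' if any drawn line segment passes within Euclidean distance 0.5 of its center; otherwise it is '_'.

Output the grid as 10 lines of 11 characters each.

Answer: ___________
___________
___________
_______#___
_______#___
_______#___
_______#___
_______#___
_______#___
_______#___

Derivation:
Segment 0: (7,3) -> (7,2)
Segment 1: (7,2) -> (7,0)
Segment 2: (7,0) -> (7,2)
Segment 3: (7,2) -> (7,6)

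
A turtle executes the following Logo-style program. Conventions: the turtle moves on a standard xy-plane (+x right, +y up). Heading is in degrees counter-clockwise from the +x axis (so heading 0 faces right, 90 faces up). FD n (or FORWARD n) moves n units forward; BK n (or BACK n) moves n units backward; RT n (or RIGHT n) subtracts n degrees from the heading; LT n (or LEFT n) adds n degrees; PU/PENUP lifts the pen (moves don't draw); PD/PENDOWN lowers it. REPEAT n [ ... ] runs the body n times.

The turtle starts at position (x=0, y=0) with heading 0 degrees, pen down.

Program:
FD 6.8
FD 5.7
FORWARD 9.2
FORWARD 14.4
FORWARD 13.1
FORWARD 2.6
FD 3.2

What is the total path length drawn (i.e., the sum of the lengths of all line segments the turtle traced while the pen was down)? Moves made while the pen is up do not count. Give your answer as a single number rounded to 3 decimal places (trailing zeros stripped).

Answer: 55

Derivation:
Executing turtle program step by step:
Start: pos=(0,0), heading=0, pen down
FD 6.8: (0,0) -> (6.8,0) [heading=0, draw]
FD 5.7: (6.8,0) -> (12.5,0) [heading=0, draw]
FD 9.2: (12.5,0) -> (21.7,0) [heading=0, draw]
FD 14.4: (21.7,0) -> (36.1,0) [heading=0, draw]
FD 13.1: (36.1,0) -> (49.2,0) [heading=0, draw]
FD 2.6: (49.2,0) -> (51.8,0) [heading=0, draw]
FD 3.2: (51.8,0) -> (55,0) [heading=0, draw]
Final: pos=(55,0), heading=0, 7 segment(s) drawn

Segment lengths:
  seg 1: (0,0) -> (6.8,0), length = 6.8
  seg 2: (6.8,0) -> (12.5,0), length = 5.7
  seg 3: (12.5,0) -> (21.7,0), length = 9.2
  seg 4: (21.7,0) -> (36.1,0), length = 14.4
  seg 5: (36.1,0) -> (49.2,0), length = 13.1
  seg 6: (49.2,0) -> (51.8,0), length = 2.6
  seg 7: (51.8,0) -> (55,0), length = 3.2
Total = 55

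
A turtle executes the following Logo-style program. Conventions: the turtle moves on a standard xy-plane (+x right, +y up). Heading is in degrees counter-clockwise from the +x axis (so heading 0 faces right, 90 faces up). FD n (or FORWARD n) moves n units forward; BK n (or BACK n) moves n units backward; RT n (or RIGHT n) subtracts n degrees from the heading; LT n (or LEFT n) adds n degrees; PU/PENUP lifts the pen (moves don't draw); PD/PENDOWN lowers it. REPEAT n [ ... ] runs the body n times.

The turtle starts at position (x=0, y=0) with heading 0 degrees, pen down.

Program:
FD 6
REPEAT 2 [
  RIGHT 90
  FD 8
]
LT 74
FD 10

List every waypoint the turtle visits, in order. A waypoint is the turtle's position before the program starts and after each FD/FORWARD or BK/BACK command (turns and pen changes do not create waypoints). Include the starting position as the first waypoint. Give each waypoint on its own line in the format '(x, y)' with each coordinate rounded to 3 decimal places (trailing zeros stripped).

Answer: (0, 0)
(6, 0)
(6, -8)
(-2, -8)
(-4.756, -17.613)

Derivation:
Executing turtle program step by step:
Start: pos=(0,0), heading=0, pen down
FD 6: (0,0) -> (6,0) [heading=0, draw]
REPEAT 2 [
  -- iteration 1/2 --
  RT 90: heading 0 -> 270
  FD 8: (6,0) -> (6,-8) [heading=270, draw]
  -- iteration 2/2 --
  RT 90: heading 270 -> 180
  FD 8: (6,-8) -> (-2,-8) [heading=180, draw]
]
LT 74: heading 180 -> 254
FD 10: (-2,-8) -> (-4.756,-17.613) [heading=254, draw]
Final: pos=(-4.756,-17.613), heading=254, 4 segment(s) drawn
Waypoints (5 total):
(0, 0)
(6, 0)
(6, -8)
(-2, -8)
(-4.756, -17.613)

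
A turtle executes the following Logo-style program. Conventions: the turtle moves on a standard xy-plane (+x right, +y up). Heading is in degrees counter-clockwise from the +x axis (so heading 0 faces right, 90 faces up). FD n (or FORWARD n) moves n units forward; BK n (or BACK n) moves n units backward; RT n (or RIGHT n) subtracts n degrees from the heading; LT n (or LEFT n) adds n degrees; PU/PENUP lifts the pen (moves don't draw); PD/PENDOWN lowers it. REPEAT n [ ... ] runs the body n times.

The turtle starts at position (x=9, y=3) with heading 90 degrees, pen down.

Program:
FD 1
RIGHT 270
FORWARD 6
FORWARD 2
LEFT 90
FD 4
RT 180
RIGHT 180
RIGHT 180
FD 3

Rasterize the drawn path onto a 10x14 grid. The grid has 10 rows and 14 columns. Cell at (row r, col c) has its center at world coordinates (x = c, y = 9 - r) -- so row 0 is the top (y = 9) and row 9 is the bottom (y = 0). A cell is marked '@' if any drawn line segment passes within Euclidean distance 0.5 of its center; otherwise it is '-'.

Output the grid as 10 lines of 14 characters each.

Answer: --------------
--------------
--------------
--------------
--------------
-@@@@@@@@@----
-@-------@----
-@------------
-@------------
-@------------

Derivation:
Segment 0: (9,3) -> (9,4)
Segment 1: (9,4) -> (3,4)
Segment 2: (3,4) -> (1,4)
Segment 3: (1,4) -> (1,-0)
Segment 4: (1,-0) -> (1,3)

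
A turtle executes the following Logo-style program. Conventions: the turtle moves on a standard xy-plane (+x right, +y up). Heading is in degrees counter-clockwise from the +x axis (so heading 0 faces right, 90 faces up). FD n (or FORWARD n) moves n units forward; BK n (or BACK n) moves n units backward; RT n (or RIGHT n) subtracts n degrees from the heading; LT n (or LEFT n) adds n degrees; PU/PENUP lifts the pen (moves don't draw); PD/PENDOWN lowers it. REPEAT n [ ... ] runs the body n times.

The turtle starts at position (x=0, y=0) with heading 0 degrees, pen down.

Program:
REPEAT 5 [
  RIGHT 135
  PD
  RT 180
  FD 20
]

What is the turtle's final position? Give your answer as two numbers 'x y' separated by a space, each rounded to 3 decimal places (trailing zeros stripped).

Executing turtle program step by step:
Start: pos=(0,0), heading=0, pen down
REPEAT 5 [
  -- iteration 1/5 --
  RT 135: heading 0 -> 225
  PD: pen down
  RT 180: heading 225 -> 45
  FD 20: (0,0) -> (14.142,14.142) [heading=45, draw]
  -- iteration 2/5 --
  RT 135: heading 45 -> 270
  PD: pen down
  RT 180: heading 270 -> 90
  FD 20: (14.142,14.142) -> (14.142,34.142) [heading=90, draw]
  -- iteration 3/5 --
  RT 135: heading 90 -> 315
  PD: pen down
  RT 180: heading 315 -> 135
  FD 20: (14.142,34.142) -> (0,48.284) [heading=135, draw]
  -- iteration 4/5 --
  RT 135: heading 135 -> 0
  PD: pen down
  RT 180: heading 0 -> 180
  FD 20: (0,48.284) -> (-20,48.284) [heading=180, draw]
  -- iteration 5/5 --
  RT 135: heading 180 -> 45
  PD: pen down
  RT 180: heading 45 -> 225
  FD 20: (-20,48.284) -> (-34.142,34.142) [heading=225, draw]
]
Final: pos=(-34.142,34.142), heading=225, 5 segment(s) drawn

Answer: -34.142 34.142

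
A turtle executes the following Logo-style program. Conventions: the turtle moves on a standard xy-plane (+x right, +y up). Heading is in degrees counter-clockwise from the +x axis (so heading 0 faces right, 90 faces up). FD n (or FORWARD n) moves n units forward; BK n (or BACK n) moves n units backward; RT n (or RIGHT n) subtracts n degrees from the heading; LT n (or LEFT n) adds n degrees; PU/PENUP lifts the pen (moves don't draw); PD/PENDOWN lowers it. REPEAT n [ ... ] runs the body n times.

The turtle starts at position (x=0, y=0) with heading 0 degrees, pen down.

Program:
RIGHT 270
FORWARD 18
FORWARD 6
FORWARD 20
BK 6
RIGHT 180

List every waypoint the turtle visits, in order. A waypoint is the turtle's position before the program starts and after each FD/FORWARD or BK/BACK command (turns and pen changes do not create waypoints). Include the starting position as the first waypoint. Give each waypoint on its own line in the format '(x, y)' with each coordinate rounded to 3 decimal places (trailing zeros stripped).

Answer: (0, 0)
(0, 18)
(0, 24)
(0, 44)
(0, 38)

Derivation:
Executing turtle program step by step:
Start: pos=(0,0), heading=0, pen down
RT 270: heading 0 -> 90
FD 18: (0,0) -> (0,18) [heading=90, draw]
FD 6: (0,18) -> (0,24) [heading=90, draw]
FD 20: (0,24) -> (0,44) [heading=90, draw]
BK 6: (0,44) -> (0,38) [heading=90, draw]
RT 180: heading 90 -> 270
Final: pos=(0,38), heading=270, 4 segment(s) drawn
Waypoints (5 total):
(0, 0)
(0, 18)
(0, 24)
(0, 44)
(0, 38)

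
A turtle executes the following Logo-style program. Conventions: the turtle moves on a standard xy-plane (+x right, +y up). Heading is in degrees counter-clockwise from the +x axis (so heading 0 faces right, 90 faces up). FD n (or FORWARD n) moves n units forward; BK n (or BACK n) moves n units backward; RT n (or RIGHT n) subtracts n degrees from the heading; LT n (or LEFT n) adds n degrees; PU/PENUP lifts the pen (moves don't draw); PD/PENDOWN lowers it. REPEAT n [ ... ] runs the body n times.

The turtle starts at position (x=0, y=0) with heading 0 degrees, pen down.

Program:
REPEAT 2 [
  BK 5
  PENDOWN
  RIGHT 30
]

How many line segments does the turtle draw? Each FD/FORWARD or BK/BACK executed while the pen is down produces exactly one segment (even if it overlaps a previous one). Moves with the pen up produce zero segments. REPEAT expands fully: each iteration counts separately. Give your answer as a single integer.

Executing turtle program step by step:
Start: pos=(0,0), heading=0, pen down
REPEAT 2 [
  -- iteration 1/2 --
  BK 5: (0,0) -> (-5,0) [heading=0, draw]
  PD: pen down
  RT 30: heading 0 -> 330
  -- iteration 2/2 --
  BK 5: (-5,0) -> (-9.33,2.5) [heading=330, draw]
  PD: pen down
  RT 30: heading 330 -> 300
]
Final: pos=(-9.33,2.5), heading=300, 2 segment(s) drawn
Segments drawn: 2

Answer: 2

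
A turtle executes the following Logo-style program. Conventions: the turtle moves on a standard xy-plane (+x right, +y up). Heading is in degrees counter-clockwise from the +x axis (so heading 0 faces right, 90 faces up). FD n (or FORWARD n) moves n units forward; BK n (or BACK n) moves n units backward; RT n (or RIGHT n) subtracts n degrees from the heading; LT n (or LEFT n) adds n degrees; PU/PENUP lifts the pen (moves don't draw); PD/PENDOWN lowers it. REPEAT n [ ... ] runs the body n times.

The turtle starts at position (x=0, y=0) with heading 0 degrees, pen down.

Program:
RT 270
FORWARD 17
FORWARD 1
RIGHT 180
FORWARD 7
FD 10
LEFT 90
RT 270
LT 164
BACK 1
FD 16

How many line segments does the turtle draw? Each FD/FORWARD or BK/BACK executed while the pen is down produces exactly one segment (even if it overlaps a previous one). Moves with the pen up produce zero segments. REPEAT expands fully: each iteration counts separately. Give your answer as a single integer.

Answer: 6

Derivation:
Executing turtle program step by step:
Start: pos=(0,0), heading=0, pen down
RT 270: heading 0 -> 90
FD 17: (0,0) -> (0,17) [heading=90, draw]
FD 1: (0,17) -> (0,18) [heading=90, draw]
RT 180: heading 90 -> 270
FD 7: (0,18) -> (0,11) [heading=270, draw]
FD 10: (0,11) -> (0,1) [heading=270, draw]
LT 90: heading 270 -> 0
RT 270: heading 0 -> 90
LT 164: heading 90 -> 254
BK 1: (0,1) -> (0.276,1.961) [heading=254, draw]
FD 16: (0.276,1.961) -> (-4.135,-13.419) [heading=254, draw]
Final: pos=(-4.135,-13.419), heading=254, 6 segment(s) drawn
Segments drawn: 6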